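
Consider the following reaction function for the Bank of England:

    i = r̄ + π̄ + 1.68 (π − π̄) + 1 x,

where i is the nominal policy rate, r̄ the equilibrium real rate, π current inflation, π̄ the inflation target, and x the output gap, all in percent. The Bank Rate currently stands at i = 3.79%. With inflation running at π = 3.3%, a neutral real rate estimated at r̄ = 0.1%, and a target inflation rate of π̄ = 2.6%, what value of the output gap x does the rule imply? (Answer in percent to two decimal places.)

-0.09%

1 x = 3.79 − 0.1 − 2.6 − 1.68 × (3.3 − 2.6) = -0.086
x = -0.086 / 1 = -0.09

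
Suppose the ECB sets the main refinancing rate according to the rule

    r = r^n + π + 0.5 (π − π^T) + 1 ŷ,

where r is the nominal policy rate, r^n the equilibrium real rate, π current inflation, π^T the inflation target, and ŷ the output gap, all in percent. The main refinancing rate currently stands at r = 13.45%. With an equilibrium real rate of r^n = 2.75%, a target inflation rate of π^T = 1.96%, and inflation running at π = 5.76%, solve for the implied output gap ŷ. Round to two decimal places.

1 ŷ = 13.45 − 2.75 − 5.76 − 0.5 × (5.76 − 1.96) = 3.04
ŷ = 3.04 / 1 = 3.04

3.04%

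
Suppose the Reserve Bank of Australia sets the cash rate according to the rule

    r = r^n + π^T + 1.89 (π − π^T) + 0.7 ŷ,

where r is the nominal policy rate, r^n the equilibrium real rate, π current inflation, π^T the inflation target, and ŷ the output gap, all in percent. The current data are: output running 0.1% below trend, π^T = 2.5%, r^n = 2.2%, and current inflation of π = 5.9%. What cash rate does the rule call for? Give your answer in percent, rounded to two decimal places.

11.06%

Output 0.1% below potential → ŷ = -0.1.
r = 2.2 + 2.5 + 1.89 × (5.9 − 2.5) + 0.7 × (-0.1)
   = 2.2 + 2.5 + 6.426 − 0.07 = 11.06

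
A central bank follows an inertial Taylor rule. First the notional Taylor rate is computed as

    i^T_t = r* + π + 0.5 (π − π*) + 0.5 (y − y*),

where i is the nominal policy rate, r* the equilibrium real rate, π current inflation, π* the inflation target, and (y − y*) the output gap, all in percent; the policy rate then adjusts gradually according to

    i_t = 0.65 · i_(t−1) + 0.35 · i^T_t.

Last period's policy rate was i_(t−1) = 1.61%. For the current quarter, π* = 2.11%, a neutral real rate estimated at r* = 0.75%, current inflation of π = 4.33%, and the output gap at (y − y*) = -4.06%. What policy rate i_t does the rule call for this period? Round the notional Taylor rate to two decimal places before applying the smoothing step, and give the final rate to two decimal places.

2.50%

i^T_t = 0.75 + 4.33 + 0.5 × (4.33 − 2.11) + 0.5 × (-4.06)
   = 0.75 + 4.33 + 1.11 − 2.03 = 4.16
i_t = 0.65 × 1.61 + 0.35 × 4.16 = 1.0465 + 1.456 = 2.50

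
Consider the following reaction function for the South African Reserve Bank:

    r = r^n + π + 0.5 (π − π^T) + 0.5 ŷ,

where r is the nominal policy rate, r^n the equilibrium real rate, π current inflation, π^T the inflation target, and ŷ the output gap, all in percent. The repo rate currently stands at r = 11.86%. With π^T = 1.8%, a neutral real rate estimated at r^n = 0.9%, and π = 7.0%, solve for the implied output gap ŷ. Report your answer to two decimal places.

0.5 ŷ = 11.86 − 0.9 − 7.0 − 0.5 × (7.0 − 1.8) = 1.36
ŷ = 1.36 / 0.5 = 2.72

2.72%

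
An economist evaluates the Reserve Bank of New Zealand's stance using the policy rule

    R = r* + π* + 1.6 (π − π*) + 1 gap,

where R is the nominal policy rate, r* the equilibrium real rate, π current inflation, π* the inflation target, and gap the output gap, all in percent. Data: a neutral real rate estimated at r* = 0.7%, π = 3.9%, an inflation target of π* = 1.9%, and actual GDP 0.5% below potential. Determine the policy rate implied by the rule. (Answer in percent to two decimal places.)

Output 0.5% below potential → gap = -0.5.
R = 0.7 + 1.9 + 1.6 × (3.9 − 1.9) + 1 × (-0.5)
   = 0.7 + 1.9 + 3.2 − 0.5 = 5.30

5.30%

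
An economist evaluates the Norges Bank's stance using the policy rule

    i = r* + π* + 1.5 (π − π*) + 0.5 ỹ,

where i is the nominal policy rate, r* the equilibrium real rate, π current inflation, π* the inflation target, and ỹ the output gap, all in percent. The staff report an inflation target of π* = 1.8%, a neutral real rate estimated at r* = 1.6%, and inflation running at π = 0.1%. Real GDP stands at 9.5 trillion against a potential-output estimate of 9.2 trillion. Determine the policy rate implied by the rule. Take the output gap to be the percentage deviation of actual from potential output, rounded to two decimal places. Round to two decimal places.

Output gap = 100 × (9.5 − 9.2) / 9.2 = 3.26%.
i = 1.60 + 1.80 + 1.5 × (0.10 − 1.80) + 0.5 × 3.26
   = 1.60 + 1.8 − 2.55 + 1.63 = 2.48

2.48%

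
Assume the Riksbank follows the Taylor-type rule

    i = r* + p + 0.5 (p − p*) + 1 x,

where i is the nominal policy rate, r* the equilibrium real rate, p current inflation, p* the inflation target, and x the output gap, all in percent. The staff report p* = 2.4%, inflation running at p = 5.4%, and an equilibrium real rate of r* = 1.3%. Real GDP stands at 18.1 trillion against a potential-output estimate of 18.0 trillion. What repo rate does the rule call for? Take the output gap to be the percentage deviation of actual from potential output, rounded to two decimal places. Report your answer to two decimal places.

8.76%

Output gap = 100 × (18.1 − 18.0) / 18.0 = 0.56%.
i = 1.30 + 5.40 + 0.5 × (5.40 − 2.40) + 1 × 0.56
   = 1.30 + 5.4 + 1.5 + 0.56 = 8.76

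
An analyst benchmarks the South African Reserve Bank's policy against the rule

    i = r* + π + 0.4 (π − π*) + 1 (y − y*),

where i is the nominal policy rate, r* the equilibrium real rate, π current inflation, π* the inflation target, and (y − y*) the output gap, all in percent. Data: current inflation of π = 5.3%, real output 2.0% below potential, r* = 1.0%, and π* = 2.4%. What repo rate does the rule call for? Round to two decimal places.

5.46%

Output 2.0% below potential → (y − y*) = -2.0.
i = 1.0 + 5.3 + 0.4 × (5.3 − 2.4) + 1 × (-2.0)
   = 1.0 + 5.3 + 1.16 − 2 = 5.46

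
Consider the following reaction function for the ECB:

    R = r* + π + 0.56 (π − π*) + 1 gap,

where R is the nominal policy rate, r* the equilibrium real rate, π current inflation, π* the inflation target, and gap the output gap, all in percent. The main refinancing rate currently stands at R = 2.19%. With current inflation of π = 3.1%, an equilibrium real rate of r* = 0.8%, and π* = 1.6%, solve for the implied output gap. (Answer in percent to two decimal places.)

1 gap = 2.19 − 0.8 − 3.1 − 0.56 × (3.1 − 1.6) = -2.55
gap = -2.55 / 1 = -2.55

-2.55%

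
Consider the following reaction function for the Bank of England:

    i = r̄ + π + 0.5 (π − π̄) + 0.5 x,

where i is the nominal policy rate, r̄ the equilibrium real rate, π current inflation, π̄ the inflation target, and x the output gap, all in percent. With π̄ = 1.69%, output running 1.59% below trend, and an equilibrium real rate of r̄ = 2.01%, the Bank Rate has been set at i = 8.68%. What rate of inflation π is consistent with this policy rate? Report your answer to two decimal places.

5.54%

Output 1.59% below potential → x = -1.59.
Collecting π: i = r̄ + (1 + 0.5) π − 0.5 π̄ + 0.5 x
1.5 π = 8.68 − 2.01 + 0.5 × 1.69 − 0.5 × (-1.59) = 8.31
π = 8.31 / 1.5 = 5.54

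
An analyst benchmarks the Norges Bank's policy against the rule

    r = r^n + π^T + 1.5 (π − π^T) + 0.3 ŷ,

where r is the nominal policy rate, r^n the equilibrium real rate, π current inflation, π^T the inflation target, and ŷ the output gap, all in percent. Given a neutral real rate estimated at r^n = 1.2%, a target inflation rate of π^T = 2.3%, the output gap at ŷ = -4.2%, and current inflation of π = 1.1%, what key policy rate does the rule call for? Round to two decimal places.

0.44%

r = 1.2 + 2.3 + 1.5 × (1.1 − 2.3) + 0.3 × (-4.2)
   = 1.2 + 2.3 − 1.8 − 1.26 = 0.44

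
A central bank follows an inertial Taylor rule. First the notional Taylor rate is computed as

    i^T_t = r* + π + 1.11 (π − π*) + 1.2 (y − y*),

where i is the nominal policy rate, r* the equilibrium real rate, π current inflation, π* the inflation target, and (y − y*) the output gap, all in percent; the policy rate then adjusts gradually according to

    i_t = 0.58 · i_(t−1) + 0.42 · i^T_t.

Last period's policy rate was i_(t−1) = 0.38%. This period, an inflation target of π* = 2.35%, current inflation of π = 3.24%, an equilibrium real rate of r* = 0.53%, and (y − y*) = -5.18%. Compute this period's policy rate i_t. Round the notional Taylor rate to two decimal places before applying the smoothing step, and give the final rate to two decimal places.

i^T_t = 0.53 + 3.24 + 1.11 × (3.24 − 2.35) + 1.2 × (-5.18)
   = 0.53 + 3.24 + 0.9879 − 6.216 = -1.46
i_t = 0.58 × 0.38 + 0.42 × (-1.46) = 0.2204 − 0.6132 = -0.39

-0.39%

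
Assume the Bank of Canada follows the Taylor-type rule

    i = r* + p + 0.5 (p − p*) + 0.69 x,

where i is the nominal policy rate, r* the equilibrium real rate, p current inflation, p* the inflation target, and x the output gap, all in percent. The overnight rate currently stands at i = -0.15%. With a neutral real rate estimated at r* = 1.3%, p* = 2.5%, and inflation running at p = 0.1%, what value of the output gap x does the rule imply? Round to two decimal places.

-0.51%

0.69 x = -0.15 − 1.3 − 0.1 − 0.5 × (0.1 − 2.5) = -0.35
x = -0.35 / 0.69 = -0.51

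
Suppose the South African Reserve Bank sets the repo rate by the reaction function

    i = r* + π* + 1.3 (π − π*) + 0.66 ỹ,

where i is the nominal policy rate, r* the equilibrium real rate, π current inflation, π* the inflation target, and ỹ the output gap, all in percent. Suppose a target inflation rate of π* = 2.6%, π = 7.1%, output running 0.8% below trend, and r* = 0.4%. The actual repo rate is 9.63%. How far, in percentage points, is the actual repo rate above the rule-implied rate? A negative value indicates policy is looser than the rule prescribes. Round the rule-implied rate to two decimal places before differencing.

Output 0.8% below potential → ỹ = -0.8.
i = 0.4 + 2.6 + 1.3 × (7.1 − 2.6) + 0.66 × (-0.8)
   = 0.4 + 2.6 + 5.85 − 0.528 = 8.32
Deviation = 9.63 − 8.32 = 1.31 pp.

1.31 pp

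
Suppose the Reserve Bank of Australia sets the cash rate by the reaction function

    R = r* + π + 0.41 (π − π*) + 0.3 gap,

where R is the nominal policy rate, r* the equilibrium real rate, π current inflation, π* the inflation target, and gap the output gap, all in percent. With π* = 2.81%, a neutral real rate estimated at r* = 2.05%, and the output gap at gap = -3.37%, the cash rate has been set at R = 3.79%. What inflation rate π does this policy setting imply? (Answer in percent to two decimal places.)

Collecting π: R = r* + (1 + 0.41) π − 0.41 π* + 0.3 gap
1.41 π = 3.79 − 2.05 + 0.41 × 2.81 − 0.3 × (-3.37) = 3.9031
π = 3.9031 / 1.41 = 2.77

2.77%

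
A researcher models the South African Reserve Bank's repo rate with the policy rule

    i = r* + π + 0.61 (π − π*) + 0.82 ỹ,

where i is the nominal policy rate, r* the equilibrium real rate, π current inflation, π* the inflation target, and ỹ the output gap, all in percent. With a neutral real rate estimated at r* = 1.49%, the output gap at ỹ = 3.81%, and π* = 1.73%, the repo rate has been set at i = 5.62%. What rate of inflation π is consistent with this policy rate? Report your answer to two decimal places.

Collecting π: i = r* + (1 + 0.61) π − 0.61 π* + 0.82 ỹ
1.61 π = 5.62 − 1.49 + 0.61 × 1.73 − 0.82 × 3.81 = 2.0611
π = 2.0611 / 1.61 = 1.28

1.28%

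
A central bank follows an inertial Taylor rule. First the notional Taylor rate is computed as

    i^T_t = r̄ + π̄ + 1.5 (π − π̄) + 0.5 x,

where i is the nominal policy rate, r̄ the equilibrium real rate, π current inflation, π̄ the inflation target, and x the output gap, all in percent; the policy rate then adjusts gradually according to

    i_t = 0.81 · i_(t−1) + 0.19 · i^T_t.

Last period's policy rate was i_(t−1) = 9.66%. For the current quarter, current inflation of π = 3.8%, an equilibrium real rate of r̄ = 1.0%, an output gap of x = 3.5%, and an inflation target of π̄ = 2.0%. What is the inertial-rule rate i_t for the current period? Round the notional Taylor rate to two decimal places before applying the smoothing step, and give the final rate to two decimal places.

i^T_t = 1.0 + 2.0 + 1.5 × (3.8 − 2.0) + 0.5 × 3.5
   = 1.0 + 2 + 2.7 + 1.75 = 7.45
i_t = 0.81 × 9.66 + 0.19 × 7.45 = 7.8246 + 1.4155 = 9.24

9.24%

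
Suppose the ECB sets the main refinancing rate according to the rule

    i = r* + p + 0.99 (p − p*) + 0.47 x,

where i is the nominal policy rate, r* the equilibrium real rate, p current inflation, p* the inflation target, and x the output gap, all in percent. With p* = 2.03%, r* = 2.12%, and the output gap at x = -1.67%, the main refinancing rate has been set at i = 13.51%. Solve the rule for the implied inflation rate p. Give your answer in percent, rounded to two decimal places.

7.13%

Collecting p: i = r* + (1 + 0.99) p − 0.99 p* + 0.47 x
1.99 p = 13.51 − 2.12 + 0.99 × 2.03 − 0.47 × (-1.67) = 14.1846
p = 14.1846 / 1.99 = 7.13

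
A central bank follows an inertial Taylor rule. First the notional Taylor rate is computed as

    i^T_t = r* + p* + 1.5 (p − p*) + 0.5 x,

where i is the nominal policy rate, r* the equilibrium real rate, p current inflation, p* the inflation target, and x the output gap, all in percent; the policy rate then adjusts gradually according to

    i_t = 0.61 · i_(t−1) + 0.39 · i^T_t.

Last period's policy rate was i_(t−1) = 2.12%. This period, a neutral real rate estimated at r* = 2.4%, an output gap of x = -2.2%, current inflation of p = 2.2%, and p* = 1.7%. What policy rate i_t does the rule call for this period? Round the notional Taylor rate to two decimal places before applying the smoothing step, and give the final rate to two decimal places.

i^T_t = 2.4 + 1.7 + 1.5 × (2.2 − 1.7) + 0.5 × (-2.2)
   = 2.4 + 1.7 + 0.75 − 1.1 = 3.75
i_t = 0.61 × 2.12 + 0.39 × 3.75 = 1.2932 + 1.4625 = 2.76

2.76%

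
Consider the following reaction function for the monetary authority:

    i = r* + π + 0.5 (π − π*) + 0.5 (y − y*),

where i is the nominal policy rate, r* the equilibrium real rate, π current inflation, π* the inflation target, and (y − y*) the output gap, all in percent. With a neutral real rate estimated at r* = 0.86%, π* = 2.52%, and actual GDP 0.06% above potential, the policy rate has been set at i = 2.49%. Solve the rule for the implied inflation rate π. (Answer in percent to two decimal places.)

Output 0.06% above potential → (y − y*) = 0.06.
Collecting π: i = r* + (1 + 0.5) π − 0.5 π* + 0.5 (y − y*)
1.5 π = 2.49 − 0.86 + 0.5 × 2.52 − 0.5 × 0.06 = 2.86
π = 2.86 / 1.5 = 1.91

1.91%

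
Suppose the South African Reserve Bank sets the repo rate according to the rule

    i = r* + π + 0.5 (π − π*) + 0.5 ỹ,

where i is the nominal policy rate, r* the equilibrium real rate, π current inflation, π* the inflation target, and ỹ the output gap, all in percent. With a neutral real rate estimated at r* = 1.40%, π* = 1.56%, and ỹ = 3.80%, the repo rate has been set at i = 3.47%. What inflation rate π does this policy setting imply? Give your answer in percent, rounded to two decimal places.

0.63%

Collecting π: i = r* + (1 + 0.5) π − 0.5 π* + 0.5 ỹ
1.5 π = 3.47 − 1.40 + 0.5 × 1.56 − 0.5 × 3.80 = 0.95
π = 0.95 / 1.5 = 0.63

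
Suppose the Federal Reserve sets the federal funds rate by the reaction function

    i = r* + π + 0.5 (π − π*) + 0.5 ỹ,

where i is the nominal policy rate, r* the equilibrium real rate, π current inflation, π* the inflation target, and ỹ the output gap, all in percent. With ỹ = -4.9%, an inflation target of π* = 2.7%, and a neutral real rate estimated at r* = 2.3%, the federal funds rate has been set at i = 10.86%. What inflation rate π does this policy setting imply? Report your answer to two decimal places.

Collecting π: i = r* + (1 + 0.5) π − 0.5 π* + 0.5 ỹ
1.5 π = 10.86 − 2.3 + 0.5 × 2.7 − 0.5 × (-4.9) = 12.36
π = 12.36 / 1.5 = 8.24

8.24%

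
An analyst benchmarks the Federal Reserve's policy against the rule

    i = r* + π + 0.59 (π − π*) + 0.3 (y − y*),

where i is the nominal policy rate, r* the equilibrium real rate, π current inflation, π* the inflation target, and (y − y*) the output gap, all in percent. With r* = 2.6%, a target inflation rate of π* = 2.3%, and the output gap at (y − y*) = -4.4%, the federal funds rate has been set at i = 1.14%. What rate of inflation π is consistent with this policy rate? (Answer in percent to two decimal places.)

Collecting π: i = r* + (1 + 0.59) π − 0.59 π* + 0.3 (y − y*)
1.59 π = 1.14 − 2.6 + 0.59 × 2.3 − 0.3 × (-4.4) = 1.217
π = 1.217 / 1.59 = 0.77

0.77%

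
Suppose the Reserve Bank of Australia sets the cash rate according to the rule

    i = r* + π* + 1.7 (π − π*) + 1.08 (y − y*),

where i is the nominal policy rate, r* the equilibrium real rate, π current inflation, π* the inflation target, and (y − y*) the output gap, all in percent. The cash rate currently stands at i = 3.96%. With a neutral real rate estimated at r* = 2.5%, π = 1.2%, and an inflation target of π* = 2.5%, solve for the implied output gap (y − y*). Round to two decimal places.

1.08 (y − y*) = 3.96 − 2.5 − 2.5 − 1.7 × (1.2 − 2.5) = 1.17
(y − y*) = 1.17 / 1.08 = 1.08

1.08%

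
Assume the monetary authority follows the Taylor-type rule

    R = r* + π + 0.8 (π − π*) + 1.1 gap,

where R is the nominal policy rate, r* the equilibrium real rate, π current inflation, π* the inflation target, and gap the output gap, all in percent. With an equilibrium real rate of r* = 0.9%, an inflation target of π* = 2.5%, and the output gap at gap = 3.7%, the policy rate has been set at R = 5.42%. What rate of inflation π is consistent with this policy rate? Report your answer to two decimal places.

Collecting π: R = r* + (1 + 0.8) π − 0.8 π* + 1.1 gap
1.8 π = 5.42 − 0.9 + 0.8 × 2.5 − 1.1 × 3.7 = 2.45
π = 2.45 / 1.8 = 1.36

1.36%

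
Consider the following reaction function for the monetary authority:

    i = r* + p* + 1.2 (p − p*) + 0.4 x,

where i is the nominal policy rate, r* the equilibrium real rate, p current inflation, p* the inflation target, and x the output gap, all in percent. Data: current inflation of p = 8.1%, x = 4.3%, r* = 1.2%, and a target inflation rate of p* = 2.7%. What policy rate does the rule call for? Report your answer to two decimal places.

12.10%

i = 1.2 + 2.7 + 1.2 × (8.1 − 2.7) + 0.4 × 4.3
   = 1.2 + 2.7 + 6.48 + 1.72 = 12.10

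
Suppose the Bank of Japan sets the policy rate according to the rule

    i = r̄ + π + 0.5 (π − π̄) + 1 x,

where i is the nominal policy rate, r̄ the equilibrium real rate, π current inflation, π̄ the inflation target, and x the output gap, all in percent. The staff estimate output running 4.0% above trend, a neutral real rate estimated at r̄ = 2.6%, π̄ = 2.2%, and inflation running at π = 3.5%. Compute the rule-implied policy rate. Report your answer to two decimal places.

Output 4.0% above potential → x = 4.0.
i = 2.6 + 3.5 + 0.5 × (3.5 − 2.2) + 1 × 4.0
   = 2.6 + 3.5 + 0.65 + 4 = 10.75

10.75%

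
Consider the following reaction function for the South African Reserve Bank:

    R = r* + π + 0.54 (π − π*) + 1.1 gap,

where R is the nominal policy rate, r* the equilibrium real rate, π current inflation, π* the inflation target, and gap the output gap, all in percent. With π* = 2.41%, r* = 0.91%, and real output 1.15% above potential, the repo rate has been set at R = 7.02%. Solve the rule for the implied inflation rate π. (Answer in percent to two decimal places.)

3.99%

Output 1.15% above potential → gap = 1.15.
Collecting π: R = r* + (1 + 0.54) π − 0.54 π* + 1.1 gap
1.54 π = 7.02 − 0.91 + 0.54 × 2.41 − 1.1 × 1.15 = 6.1464
π = 6.1464 / 1.54 = 3.99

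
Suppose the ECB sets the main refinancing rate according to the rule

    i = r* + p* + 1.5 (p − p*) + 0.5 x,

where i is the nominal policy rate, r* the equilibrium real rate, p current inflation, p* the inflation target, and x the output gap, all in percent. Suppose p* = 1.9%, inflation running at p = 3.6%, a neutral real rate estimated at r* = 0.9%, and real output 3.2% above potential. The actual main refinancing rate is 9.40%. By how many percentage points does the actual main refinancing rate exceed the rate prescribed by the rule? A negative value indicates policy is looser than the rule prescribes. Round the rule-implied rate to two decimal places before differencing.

Output 3.2% above potential → x = 3.2.
i = 0.9 + 1.9 + 1.5 × (3.6 − 1.9) + 0.5 × 3.2
   = 0.9 + 1.9 + 2.55 + 1.6 = 6.95
Deviation = 9.40 − 6.95 = 2.45 pp.

2.45 pp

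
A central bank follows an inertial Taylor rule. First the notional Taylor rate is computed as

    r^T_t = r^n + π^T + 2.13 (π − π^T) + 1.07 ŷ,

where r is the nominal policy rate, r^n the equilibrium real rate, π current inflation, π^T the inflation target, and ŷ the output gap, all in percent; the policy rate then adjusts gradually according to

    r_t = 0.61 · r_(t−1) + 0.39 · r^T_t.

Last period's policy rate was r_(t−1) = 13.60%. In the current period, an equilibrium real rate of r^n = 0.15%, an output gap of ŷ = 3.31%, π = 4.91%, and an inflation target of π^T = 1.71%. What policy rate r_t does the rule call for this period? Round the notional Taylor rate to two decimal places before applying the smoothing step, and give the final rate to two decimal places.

r^T_t = 0.15 + 1.71 + 2.13 × (4.91 − 1.71) + 1.07 × 3.31
   = 0.15 + 1.71 + 6.816 + 3.5417 = 12.22
r_t = 0.61 × 13.60 + 0.39 × 12.22 = 8.296 + 4.7658 = 13.06

13.06%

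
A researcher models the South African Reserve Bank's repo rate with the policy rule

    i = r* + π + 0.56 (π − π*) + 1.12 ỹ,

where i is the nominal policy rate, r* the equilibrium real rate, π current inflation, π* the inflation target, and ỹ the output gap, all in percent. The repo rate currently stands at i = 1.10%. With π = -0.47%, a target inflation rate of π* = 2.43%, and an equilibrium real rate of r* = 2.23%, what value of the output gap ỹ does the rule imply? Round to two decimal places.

1.12 ỹ = 1.10 − 2.23 − (-0.47) − 0.56 × ((-0.47) − 2.43) = 0.964
ỹ = 0.964 / 1.12 = 0.86

0.86%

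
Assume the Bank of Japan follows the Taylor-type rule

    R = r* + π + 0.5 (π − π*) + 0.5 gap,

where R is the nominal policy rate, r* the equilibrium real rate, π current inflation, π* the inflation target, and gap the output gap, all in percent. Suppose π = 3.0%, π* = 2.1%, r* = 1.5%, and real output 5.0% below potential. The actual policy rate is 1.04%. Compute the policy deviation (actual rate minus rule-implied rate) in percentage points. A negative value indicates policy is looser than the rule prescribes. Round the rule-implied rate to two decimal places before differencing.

-1.41 pp

Output 5.0% below potential → gap = -5.0.
R = 1.5 + 3.0 + 0.5 × (3.0 − 2.1) + 0.5 × (-5.0)
   = 1.5 + 3 + 0.45 − 2.5 = 2.45
Deviation = 1.04 − 2.45 = -1.41 pp.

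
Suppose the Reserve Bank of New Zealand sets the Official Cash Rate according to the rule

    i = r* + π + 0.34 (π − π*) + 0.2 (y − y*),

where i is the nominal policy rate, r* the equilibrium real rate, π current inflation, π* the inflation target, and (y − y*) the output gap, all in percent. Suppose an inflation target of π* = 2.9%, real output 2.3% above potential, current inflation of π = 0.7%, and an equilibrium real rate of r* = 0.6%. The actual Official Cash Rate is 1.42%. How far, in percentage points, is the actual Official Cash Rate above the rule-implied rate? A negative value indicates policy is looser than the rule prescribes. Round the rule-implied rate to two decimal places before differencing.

0.41 pp

Output 2.3% above potential → (y − y*) = 2.3.
i = 0.6 + 0.7 + 0.34 × (0.7 − 2.9) + 0.2 × 2.3
   = 0.6 + 0.7 − 0.748 + 0.46 = 1.01
Deviation = 1.42 − 1.01 = 0.41 pp.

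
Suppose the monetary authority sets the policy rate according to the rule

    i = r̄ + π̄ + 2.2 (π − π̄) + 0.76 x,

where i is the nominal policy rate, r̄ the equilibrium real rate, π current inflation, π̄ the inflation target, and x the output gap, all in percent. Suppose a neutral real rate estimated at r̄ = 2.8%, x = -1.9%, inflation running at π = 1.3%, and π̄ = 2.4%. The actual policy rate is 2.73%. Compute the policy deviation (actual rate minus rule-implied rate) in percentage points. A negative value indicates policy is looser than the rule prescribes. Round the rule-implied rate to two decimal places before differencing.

1.39 pp

i = 2.8 + 2.4 + 2.2 × (1.3 − 2.4) + 0.76 × (-1.9)
   = 2.8 + 2.4 − 2.42 − 1.444 = 1.34
Deviation = 2.73 − 1.34 = 1.39 pp.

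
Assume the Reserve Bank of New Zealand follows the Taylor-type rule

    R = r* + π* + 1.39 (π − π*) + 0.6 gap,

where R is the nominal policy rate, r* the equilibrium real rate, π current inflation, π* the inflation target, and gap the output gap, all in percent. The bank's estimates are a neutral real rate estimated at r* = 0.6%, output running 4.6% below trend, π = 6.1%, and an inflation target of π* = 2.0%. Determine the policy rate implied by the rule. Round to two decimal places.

Output 4.6% below potential → gap = -4.6.
R = 0.6 + 2.0 + 1.39 × (6.1 − 2.0) + 0.6 × (-4.6)
   = 0.6 + 2 + 5.699 − 2.76 = 5.54

5.54%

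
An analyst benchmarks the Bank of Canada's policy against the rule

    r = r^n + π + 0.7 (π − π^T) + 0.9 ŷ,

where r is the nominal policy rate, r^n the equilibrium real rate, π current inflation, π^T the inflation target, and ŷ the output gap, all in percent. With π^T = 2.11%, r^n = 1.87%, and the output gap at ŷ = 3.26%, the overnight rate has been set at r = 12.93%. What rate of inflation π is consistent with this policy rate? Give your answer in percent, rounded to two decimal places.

5.65%

Collecting π: r = r^n + (1 + 0.7) π − 0.7 π^T + 0.9 ŷ
1.7 π = 12.93 − 1.87 + 0.7 × 2.11 − 0.9 × 3.26 = 9.603
π = 9.603 / 1.7 = 5.65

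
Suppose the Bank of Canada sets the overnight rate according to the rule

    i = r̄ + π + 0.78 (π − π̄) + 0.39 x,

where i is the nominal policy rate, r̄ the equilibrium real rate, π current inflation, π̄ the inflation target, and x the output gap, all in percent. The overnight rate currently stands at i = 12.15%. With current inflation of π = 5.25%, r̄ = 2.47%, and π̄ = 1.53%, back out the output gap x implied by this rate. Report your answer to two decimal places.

0.39 x = 12.15 − 2.47 − 5.25 − 0.78 × (5.25 − 1.53) = 1.5284
x = 1.5284 / 0.39 = 3.92

3.92%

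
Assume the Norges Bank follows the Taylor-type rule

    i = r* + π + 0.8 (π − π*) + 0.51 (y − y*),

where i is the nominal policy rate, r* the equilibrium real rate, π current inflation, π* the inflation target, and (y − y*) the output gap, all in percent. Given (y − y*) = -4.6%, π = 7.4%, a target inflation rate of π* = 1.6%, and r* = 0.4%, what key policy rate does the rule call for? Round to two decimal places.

i = 0.4 + 7.4 + 0.8 × (7.4 − 1.6) + 0.51 × (-4.6)
   = 0.4 + 7.4 + 4.64 − 2.346 = 10.09

10.09%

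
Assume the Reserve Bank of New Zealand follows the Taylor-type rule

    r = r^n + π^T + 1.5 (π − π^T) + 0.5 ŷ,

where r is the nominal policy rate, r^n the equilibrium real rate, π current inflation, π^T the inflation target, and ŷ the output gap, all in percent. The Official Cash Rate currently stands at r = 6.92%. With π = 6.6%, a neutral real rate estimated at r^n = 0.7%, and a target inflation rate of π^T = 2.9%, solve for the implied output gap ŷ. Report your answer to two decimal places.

-4.46%

0.5 ŷ = 6.92 − 0.7 − 2.9 − 1.5 × (6.6 − 2.9) = -2.23
ŷ = -2.23 / 0.5 = -4.46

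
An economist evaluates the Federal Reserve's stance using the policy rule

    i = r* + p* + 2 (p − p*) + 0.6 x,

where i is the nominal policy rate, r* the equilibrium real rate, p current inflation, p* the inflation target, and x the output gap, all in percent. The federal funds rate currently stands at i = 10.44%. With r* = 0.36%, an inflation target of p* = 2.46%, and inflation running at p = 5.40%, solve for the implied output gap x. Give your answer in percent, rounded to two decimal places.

2.90%

0.6 x = 10.44 − 0.36 − 2.46 − 2 × (5.40 − 2.46) = 1.74
x = 1.74 / 0.6 = 2.90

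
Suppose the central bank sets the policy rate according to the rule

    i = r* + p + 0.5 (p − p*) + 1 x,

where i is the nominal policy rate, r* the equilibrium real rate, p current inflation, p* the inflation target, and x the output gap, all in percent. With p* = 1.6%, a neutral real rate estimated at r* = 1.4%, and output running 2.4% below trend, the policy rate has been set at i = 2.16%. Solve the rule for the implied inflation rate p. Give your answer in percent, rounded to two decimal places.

Output 2.4% below potential → x = -2.4.
Collecting p: i = r* + (1 + 0.5) p − 0.5 p* + 1 x
1.5 p = 2.16 − 1.4 + 0.5 × 1.6 − 1 × (-2.4) = 3.96
p = 3.96 / 1.5 = 2.64

2.64%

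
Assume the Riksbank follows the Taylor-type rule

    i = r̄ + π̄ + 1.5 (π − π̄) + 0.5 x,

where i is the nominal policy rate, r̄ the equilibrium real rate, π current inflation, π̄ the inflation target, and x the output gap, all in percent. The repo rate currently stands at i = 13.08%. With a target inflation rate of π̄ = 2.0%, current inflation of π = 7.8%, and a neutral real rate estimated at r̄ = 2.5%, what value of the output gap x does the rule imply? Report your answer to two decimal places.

0.5 x = 13.08 − 2.5 − 2.0 − 1.5 × (7.8 − 2.0) = -0.12
x = -0.12 / 0.5 = -0.24

-0.24%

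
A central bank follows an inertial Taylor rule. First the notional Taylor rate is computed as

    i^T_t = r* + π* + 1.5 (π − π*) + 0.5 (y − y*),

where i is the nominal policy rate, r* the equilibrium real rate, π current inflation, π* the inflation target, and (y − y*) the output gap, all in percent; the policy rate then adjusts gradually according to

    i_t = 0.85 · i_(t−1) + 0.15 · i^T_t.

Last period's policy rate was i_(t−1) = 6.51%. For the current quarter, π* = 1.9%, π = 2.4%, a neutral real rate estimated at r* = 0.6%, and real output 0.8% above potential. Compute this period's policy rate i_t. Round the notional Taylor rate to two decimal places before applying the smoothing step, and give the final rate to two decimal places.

6.08%

Output 0.8% above potential → (y − y*) = 0.8.
i^T_t = 0.6 + 1.9 + 1.5 × (2.4 − 1.9) + 0.5 × 0.8
   = 0.6 + 1.9 + 0.75 + 0.4 = 3.65
i_t = 0.85 × 6.51 + 0.15 × 3.65 = 5.5335 + 0.5475 = 6.08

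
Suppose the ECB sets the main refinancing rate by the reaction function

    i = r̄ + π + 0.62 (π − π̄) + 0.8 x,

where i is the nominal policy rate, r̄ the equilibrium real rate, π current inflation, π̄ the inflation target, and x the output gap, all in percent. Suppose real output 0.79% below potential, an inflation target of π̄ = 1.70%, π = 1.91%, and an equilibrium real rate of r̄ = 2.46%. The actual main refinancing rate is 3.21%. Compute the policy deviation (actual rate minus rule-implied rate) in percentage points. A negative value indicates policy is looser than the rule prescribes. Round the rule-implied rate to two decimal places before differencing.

Output 0.79% below potential → x = -0.79.
i = 2.46 + 1.91 + 0.62 × (1.91 − 1.70) + 0.8 × (-0.79)
   = 2.46 + 1.91 + 0.1302 − 0.632 = 3.87
Deviation = 3.21 − 3.87 = -0.66 pp.

-0.66 pp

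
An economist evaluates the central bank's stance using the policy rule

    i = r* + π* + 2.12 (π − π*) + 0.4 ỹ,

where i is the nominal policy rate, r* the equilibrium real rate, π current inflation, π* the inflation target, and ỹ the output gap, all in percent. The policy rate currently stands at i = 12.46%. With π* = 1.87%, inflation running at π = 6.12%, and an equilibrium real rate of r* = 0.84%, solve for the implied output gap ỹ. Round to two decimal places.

1.85%

0.4 ỹ = 12.46 − 0.84 − 1.87 − 2.12 × (6.12 − 1.87) = 0.74
ỹ = 0.74 / 0.4 = 1.85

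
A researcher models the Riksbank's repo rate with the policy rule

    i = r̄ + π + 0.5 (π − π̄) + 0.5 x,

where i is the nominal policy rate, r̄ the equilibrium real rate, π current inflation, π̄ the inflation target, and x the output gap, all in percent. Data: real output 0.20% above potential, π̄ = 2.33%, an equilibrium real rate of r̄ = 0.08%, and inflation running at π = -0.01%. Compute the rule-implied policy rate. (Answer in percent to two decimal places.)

-1.00%

Output 0.20% above potential → x = 0.20.
i = 0.08 + (-0.01) + 0.5 × (-0.01 − 2.33) + 0.5 × 0.20
   = 0.08 − 0.01 − 1.17 + 0.1 = -1.00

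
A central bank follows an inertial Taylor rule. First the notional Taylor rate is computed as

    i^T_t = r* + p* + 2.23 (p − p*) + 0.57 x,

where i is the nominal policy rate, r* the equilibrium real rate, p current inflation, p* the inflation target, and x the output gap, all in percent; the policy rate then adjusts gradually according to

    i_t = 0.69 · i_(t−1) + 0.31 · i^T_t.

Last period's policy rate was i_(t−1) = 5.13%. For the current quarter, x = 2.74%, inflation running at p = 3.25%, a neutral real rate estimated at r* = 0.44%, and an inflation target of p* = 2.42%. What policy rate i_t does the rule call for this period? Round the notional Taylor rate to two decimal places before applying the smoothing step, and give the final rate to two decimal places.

i^T_t = 0.44 + 2.42 + 2.23 × (3.25 − 2.42) + 0.57 × 2.74
   = 0.44 + 2.42 + 1.8509 + 1.5618 = 6.27
i_t = 0.69 × 5.13 + 0.31 × 6.27 = 3.5397 + 1.9437 = 5.48

5.48%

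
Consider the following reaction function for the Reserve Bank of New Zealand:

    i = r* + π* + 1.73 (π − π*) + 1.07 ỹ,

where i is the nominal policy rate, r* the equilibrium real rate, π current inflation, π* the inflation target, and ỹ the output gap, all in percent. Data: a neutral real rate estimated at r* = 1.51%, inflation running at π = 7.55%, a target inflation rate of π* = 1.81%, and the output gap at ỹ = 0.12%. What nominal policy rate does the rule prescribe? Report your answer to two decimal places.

13.38%

i = 1.51 + 1.81 + 1.73 × (7.55 − 1.81) + 1.07 × 0.12
   = 1.51 + 1.81 + 9.9302 + 0.1284 = 13.38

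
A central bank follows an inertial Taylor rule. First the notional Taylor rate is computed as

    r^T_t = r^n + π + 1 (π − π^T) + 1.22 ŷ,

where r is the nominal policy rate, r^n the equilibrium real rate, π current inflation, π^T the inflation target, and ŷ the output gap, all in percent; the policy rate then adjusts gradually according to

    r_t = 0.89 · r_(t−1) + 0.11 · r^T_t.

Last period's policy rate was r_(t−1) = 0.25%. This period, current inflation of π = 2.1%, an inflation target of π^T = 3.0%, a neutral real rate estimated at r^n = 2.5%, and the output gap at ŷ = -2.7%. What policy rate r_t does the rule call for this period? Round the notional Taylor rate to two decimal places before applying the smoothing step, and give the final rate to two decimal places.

r^T_t = 2.5 + 2.1 + 1 × (2.1 − 3.0) + 1.22 × (-2.7)
   = 2.5 + 2.1 − 0.9 − 3.294 = 0.41
r_t = 0.89 × 0.25 + 0.11 × 0.41 = 0.2225 + 0.0451 = 0.27

0.27%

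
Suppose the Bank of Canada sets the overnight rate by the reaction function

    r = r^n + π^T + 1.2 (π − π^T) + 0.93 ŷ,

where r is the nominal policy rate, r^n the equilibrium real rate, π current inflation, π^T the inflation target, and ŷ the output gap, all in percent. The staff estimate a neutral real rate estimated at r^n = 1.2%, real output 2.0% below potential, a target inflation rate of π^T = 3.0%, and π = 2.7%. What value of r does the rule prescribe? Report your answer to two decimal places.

Output 2.0% below potential → ŷ = -2.0.
r = 1.2 + 3.0 + 1.2 × (2.7 − 3.0) + 0.93 × (-2.0)
   = 1.2 + 3 − 0.36 − 1.86 = 1.98

1.98%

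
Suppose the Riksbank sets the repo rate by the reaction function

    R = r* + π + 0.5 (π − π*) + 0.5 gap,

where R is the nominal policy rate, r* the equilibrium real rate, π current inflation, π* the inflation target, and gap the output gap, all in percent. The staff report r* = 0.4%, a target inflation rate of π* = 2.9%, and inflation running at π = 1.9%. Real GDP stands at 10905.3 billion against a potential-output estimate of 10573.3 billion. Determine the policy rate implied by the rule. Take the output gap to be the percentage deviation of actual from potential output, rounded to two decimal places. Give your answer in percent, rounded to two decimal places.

Output gap = 100 × (10905.3 − 10573.3) / 10573.3 = 3.14%.
R = 0.40 + 1.90 + 0.5 × (1.90 − 2.90) + 0.5 × 3.14
   = 0.40 + 1.9 − 0.5 + 1.57 = 3.37

3.37%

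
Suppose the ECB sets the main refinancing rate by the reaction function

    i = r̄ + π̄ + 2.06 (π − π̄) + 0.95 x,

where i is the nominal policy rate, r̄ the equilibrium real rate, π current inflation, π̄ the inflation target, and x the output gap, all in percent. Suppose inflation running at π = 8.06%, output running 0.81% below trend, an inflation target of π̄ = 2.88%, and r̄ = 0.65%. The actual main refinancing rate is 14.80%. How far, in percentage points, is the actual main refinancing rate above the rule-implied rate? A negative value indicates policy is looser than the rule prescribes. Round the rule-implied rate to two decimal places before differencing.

1.37 pp

Output 0.81% below potential → x = -0.81.
i = 0.65 + 2.88 + 2.06 × (8.06 − 2.88) + 0.95 × (-0.81)
   = 0.65 + 2.88 + 10.6708 − 0.7695 = 13.43
Deviation = 14.80 − 13.43 = 1.37 pp.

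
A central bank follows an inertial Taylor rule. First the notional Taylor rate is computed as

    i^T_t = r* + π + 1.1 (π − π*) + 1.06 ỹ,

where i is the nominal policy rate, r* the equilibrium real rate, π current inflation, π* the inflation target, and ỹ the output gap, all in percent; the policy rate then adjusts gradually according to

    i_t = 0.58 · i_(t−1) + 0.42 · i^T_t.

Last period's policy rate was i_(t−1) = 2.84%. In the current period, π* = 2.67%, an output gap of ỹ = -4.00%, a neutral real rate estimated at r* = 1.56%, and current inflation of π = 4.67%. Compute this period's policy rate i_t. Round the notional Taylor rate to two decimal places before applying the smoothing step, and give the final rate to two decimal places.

3.41%

i^T_t = 1.56 + 4.67 + 1.1 × (4.67 − 2.67) + 1.06 × (-4.00)
   = 1.56 + 4.67 + 2.2 − 4.24 = 4.19
i_t = 0.58 × 2.84 + 0.42 × 4.19 = 1.6472 + 1.7598 = 3.41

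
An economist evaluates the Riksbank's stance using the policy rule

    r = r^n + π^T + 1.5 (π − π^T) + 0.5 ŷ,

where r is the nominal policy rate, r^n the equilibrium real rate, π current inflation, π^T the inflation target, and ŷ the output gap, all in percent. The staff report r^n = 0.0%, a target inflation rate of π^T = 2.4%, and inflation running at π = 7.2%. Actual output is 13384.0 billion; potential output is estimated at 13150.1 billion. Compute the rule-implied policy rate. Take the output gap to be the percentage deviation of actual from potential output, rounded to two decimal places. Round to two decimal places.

10.49%

Output gap = 100 × (13384.0 − 13150.1) / 13150.1 = 1.78%.
r = 0.00 + 2.40 + 1.5 × (7.20 − 2.40) + 0.5 × 1.78
   = 0.00 + 2.4 + 7.2 + 0.89 = 10.49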